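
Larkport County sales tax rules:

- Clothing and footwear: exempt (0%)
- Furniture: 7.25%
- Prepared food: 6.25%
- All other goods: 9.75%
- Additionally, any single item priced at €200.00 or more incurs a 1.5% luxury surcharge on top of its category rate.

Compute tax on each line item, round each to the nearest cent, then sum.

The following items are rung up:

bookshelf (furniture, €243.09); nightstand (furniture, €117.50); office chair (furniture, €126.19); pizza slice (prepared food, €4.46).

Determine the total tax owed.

Bookshelf €243.09: furniture → 7.25% + 1.5% surcharge = 8.75% → €21.27
Nightstand €117.50: furniture → 7.25% → €8.52
Office chair €126.19: furniture → 7.25% → €9.15
Pizza slice €4.46: prepared food → 6.25% → €0.28
Total tax = €21.27 + €8.52 + €9.15 + €0.28 = €39.22

€39.22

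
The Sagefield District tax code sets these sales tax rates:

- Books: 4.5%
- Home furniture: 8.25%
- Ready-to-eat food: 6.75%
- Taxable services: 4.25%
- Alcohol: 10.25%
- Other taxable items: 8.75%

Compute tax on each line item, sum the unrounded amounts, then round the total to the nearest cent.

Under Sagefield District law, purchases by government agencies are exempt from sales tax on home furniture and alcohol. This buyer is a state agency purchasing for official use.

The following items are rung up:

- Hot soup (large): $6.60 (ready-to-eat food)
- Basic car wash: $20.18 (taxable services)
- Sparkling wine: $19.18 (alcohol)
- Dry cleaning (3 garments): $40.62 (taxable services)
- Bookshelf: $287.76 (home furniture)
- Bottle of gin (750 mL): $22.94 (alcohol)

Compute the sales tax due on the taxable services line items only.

Basic car wash $20.18: taxable services → 4.25% → $0.85765
Dry cleaning (3 garments) $40.62: taxable services → 4.25% → $1.72635
Tax on taxable services: unrounded sum = $2.584 → $2.58

$2.58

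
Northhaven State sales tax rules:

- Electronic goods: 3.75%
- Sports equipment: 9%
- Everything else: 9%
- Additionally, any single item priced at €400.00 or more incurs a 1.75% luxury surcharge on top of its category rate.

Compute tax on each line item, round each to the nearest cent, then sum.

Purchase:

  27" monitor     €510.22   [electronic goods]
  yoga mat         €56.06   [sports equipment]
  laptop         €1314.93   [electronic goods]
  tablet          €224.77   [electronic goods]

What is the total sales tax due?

27" monitor €510.22: electronic goods → 3.75% + 1.75% surcharge = 5.5% → €28.06
Yoga mat €56.06: sports equipment → 9% → €5.05
Laptop €1314.93: electronic goods → 3.75% + 1.75% surcharge = 5.5% → €72.32
Tablet €224.77: electronic goods → 3.75% → €8.43
Total tax = €28.06 + €5.05 + €72.32 + €8.43 = €113.86

€113.86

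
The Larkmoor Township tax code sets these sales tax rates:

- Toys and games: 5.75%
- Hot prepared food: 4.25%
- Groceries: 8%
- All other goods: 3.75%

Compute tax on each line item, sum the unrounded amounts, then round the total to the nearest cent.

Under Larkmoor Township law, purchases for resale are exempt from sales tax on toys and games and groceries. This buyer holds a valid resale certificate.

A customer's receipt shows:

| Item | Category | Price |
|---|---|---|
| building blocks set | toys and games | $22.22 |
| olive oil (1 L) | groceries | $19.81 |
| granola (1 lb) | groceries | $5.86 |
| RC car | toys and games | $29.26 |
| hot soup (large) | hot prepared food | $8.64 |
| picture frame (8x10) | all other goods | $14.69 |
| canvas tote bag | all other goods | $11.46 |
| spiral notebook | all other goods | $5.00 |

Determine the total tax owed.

Building blocks set $22.22: toys and games, buyer-exempt → 0% → $0.00
Olive oil (1 L) $19.81: groceries, buyer-exempt → 0% → $0.00
Granola (1 lb) $5.86: groceries, buyer-exempt → 0% → $0.00
RC car $29.26: toys and games, buyer-exempt → 0% → $0.00
Hot soup (large) $8.64: hot prepared food → 4.25% → $0.3672
Picture frame (8x10) $14.69: all other goods → 3.75% → $0.550875
Canvas tote bag $11.46: all other goods → 3.75% → $0.42975
Spiral notebook $5.00: all other goods → 3.75% → $0.1875
Unrounded tax sum = $1.535325 → $1.54

$1.54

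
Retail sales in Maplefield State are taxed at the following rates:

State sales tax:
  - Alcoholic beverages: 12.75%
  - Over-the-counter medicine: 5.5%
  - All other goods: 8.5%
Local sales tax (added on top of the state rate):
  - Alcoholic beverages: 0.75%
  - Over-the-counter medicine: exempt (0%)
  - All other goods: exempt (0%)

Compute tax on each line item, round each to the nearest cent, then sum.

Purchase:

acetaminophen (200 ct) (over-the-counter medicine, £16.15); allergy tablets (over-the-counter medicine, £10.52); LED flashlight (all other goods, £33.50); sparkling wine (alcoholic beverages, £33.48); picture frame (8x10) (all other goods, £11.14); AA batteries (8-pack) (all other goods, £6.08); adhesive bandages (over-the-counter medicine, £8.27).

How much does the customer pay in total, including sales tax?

Acetaminophen (200 ct) £16.15: over-the-counter medicine → 5.5% + 0% local = 5.5% → £0.89
Allergy tablets £10.52: over-the-counter medicine → 5.5% + 0% local = 5.5% → £0.58
LED flashlight £33.50: all other goods → 8.5% + 0% local = 8.5% → £2.85
Sparkling wine £33.48: alcoholic beverages → 12.75% + 0.75% local = 13.5% → £4.52
Picture frame (8x10) £11.14: all other goods → 8.5% + 0% local = 8.5% → £0.95
AA batteries (8-pack) £6.08: all other goods → 8.5% + 0% local = 8.5% → £0.52
Adhesive bandages £8.27: over-the-counter medicine → 5.5% + 0% local = 5.5% → £0.45
Subtotal = £119.14; tax = £10.76; total due = £129.90

£129.90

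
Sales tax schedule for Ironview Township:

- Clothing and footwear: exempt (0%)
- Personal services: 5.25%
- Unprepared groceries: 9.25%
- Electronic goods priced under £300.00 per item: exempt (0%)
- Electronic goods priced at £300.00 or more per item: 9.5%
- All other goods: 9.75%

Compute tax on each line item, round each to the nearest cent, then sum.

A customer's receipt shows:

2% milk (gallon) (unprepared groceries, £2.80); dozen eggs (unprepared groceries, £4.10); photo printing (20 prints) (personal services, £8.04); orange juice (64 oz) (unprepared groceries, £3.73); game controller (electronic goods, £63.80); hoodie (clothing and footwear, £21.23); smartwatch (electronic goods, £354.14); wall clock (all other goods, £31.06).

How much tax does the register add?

£38.08

2% milk (gallon) £2.80: unprepared groceries → 9.25% → £0.26
Dozen eggs £4.10: unprepared groceries → 9.25% → £0.38
Photo printing (20 prints) £8.04: personal services → 5.25% → £0.42
Orange juice (64 oz) £3.73: unprepared groceries → 9.25% → £0.35
Game controller £63.80: electronic goods, under £300.00 → 0% → £0.00
Hoodie £21.23: clothing and footwear → 0% → £0.00
Smartwatch £354.14: electronic goods, £300.00 or more → 9.5% → £33.64
Wall clock £31.06: all other goods → 9.75% → £3.03
Total tax = £0.26 + £0.38 + £0.42 + £0.35 + £33.64 + £3.03 = £38.08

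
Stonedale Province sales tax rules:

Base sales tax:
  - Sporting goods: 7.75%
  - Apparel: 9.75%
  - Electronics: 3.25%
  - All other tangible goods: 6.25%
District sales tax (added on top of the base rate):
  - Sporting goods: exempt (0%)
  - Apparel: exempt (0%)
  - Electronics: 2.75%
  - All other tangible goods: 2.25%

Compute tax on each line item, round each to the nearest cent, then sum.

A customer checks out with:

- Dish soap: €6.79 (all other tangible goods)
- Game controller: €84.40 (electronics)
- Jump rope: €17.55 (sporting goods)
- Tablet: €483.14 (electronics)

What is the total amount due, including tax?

€627.87

Dish soap €6.79: all other tangible goods → 6.25% + 2.25% district = 8.5% → €0.58
Game controller €84.40: electronics → 3.25% + 2.75% district = 6% → €5.06
Jump rope €17.55: sporting goods → 7.75% + 0% district = 7.75% → €1.36
Tablet €483.14: electronics → 3.25% + 2.75% district = 6% → €28.99
Subtotal = €591.88; tax = €35.99; total due = €627.87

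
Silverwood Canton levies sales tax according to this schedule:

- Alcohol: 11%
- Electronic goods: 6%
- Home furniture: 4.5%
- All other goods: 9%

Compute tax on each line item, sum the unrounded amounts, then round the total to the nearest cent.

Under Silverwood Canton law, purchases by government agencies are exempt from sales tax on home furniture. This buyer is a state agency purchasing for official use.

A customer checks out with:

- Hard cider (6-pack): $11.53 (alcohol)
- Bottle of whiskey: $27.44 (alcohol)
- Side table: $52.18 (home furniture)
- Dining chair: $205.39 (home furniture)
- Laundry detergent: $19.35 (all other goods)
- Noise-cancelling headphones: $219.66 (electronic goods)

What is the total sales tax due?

$19.21

Hard cider (6-pack) $11.53: alcohol → 11% → $1.2683
Bottle of whiskey $27.44: alcohol → 11% → $3.0184
Side table $52.18: home furniture, buyer-exempt → 0% → $0.00
Dining chair $205.39: home furniture, buyer-exempt → 0% → $0.00
Laundry detergent $19.35: all other goods → 9% → $1.7415
Noise-cancelling headphones $219.66: electronic goods → 6% → $13.1796
Unrounded tax sum = $19.2078 → $19.21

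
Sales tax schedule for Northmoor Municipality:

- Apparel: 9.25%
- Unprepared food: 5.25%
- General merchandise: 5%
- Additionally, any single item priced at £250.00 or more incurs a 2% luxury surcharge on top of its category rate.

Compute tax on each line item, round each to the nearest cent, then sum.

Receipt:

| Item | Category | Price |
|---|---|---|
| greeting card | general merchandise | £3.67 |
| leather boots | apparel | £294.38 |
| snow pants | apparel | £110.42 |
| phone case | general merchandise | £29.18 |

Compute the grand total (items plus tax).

Greeting card £3.67: general merchandise → 5% → £0.18
Leather boots £294.38: apparel → 9.25% + 2% surcharge = 11.25% → £33.12
Snow pants £110.42: apparel → 9.25% → £10.21
Phone case £29.18: general merchandise → 5% → £1.46
Subtotal = £437.65; tax = £44.97; total due = £482.62

£482.62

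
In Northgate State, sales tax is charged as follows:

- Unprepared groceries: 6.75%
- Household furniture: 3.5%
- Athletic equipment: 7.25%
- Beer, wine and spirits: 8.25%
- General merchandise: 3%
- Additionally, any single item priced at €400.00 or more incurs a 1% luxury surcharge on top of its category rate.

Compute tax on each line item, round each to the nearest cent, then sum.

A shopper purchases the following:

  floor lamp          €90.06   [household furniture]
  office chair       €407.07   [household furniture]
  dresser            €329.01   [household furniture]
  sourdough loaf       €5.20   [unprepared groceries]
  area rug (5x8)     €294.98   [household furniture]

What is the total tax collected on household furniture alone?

€43.31

Floor lamp €90.06: household furniture → 3.5% → €3.15
Office chair €407.07: household furniture → 3.5% + 1% surcharge = 4.5% → €18.32
Dresser €329.01: household furniture → 3.5% → €11.52
Area rug (5x8) €294.98: household furniture → 3.5% → €10.32
Tax on household furniture = €3.15 + €18.32 + €11.52 + €10.32 = €43.31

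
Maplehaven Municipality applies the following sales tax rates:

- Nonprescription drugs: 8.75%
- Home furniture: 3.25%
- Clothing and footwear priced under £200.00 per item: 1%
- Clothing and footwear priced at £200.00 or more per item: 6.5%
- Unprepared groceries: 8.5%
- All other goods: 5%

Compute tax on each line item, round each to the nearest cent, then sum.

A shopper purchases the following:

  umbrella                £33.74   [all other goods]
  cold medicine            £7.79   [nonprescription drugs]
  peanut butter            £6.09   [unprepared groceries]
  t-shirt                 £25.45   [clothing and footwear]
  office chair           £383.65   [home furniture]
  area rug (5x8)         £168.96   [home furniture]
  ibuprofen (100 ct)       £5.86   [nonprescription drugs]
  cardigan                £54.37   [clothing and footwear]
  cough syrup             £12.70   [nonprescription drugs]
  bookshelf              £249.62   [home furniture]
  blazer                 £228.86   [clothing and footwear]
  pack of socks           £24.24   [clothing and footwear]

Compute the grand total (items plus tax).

Umbrella £33.74: all other goods → 5% → £1.69
Cold medicine £7.79: nonprescription drugs → 8.75% → £0.68
Peanut butter £6.09: unprepared groceries → 8.5% → £0.52
T-shirt £25.45: clothing and footwear, under £200.00 → 1% → £0.25
Office chair £383.65: home furniture → 3.25% → £12.47
Area rug (5x8) £168.96: home furniture → 3.25% → £5.49
Ibuprofen (100 ct) £5.86: nonprescription drugs → 8.75% → £0.51
Cardigan £54.37: clothing and footwear, under £200.00 → 1% → £0.54
Cough syrup £12.70: nonprescription drugs → 8.75% → £1.11
Bookshelf £249.62: home furniture → 3.25% → £8.11
Blazer £228.86: clothing and footwear, £200.00 or more → 6.5% → £14.88
Pack of socks £24.24: clothing and footwear, under £200.00 → 1% → £0.24
Subtotal = £1201.33; tax = £46.49; total due = £1247.82

£1247.82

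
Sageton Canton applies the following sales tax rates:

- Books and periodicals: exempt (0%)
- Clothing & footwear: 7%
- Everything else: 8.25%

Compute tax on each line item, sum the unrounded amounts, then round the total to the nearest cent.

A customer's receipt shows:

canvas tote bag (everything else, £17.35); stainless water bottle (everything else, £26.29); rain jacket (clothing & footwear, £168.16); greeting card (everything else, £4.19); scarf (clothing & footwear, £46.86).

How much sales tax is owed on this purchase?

Canvas tote bag £17.35: everything else → 8.25% → £1.431375
Stainless water bottle £26.29: everything else → 8.25% → £2.168925
Rain jacket £168.16: clothing & footwear → 7% → £11.7712
Greeting card £4.19: everything else → 8.25% → £0.345675
Scarf £46.86: clothing & footwear → 7% → £3.2802
Unrounded tax sum = £18.997375 → £19.00

£19.00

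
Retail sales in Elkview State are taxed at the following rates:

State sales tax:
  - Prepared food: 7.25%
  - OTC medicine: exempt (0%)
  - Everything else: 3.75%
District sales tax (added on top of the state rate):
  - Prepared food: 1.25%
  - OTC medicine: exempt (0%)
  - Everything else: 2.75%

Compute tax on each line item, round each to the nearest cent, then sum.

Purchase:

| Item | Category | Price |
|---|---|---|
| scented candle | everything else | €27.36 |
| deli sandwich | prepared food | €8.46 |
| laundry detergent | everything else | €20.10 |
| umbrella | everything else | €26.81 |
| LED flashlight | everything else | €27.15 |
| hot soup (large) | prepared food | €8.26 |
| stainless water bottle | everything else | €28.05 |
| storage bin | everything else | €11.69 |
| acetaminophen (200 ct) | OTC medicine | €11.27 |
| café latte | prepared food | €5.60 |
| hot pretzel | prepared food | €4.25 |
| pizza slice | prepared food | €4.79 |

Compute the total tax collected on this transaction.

Scented candle €27.36: everything else → 3.75% + 2.75% district = 6.5% → €1.78
Deli sandwich €8.46: prepared food → 7.25% + 1.25% district = 8.5% → €0.72
Laundry detergent €20.10: everything else → 3.75% + 2.75% district = 6.5% → €1.31
Umbrella €26.81: everything else → 3.75% + 2.75% district = 6.5% → €1.74
LED flashlight €27.15: everything else → 3.75% + 2.75% district = 6.5% → €1.76
Hot soup (large) €8.26: prepared food → 7.25% + 1.25% district = 8.5% → €0.70
Stainless water bottle €28.05: everything else → 3.75% + 2.75% district = 6.5% → €1.82
Storage bin €11.69: everything else → 3.75% + 2.75% district = 6.5% → €0.76
Acetaminophen (200 ct) €11.27: OTC medicine → 0% + 0% district = 0% → €0.00
Café latte €5.60: prepared food → 7.25% + 1.25% district = 8.5% → €0.48
Hot pretzel €4.25: prepared food → 7.25% + 1.25% district = 8.5% → €0.36
Pizza slice €4.79: prepared food → 7.25% + 1.25% district = 8.5% → €0.41
Total tax = €1.78 + €0.72 + €1.31 + €1.74 + €1.76 + €0.70 + €1.82 + €0.76 + €0.48 + €0.36 + €0.41 = €11.84

€11.84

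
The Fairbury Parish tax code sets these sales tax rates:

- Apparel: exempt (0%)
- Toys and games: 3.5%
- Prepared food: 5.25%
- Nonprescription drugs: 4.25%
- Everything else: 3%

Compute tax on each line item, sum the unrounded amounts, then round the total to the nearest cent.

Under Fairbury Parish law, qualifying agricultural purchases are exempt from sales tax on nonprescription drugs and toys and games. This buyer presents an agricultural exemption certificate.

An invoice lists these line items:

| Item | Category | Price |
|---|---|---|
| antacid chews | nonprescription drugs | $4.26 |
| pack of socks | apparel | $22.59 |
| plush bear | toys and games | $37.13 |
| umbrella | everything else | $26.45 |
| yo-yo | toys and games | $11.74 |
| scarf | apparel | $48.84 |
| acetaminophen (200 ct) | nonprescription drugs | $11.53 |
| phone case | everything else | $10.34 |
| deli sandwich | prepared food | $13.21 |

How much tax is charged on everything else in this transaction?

$1.10

Umbrella $26.45: everything else → 3% → $0.7935
Phone case $10.34: everything else → 3% → $0.3102
Tax on everything else: unrounded sum = $1.1037 → $1.10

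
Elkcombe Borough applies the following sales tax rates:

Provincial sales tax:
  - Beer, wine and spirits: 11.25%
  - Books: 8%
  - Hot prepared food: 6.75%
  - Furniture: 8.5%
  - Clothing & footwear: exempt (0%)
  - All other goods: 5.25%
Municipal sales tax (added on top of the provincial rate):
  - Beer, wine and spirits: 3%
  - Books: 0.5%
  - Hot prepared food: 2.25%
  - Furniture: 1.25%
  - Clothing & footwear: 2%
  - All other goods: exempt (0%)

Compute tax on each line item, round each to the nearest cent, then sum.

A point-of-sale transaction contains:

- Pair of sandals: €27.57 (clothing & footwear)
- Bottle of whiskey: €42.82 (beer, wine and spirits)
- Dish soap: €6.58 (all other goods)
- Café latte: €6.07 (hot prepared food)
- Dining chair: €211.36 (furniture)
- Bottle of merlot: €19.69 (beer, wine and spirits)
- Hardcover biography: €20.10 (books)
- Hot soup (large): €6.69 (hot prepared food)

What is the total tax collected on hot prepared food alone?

€1.15

Café latte €6.07: hot prepared food → 6.75% + 2.25% municipal = 9% → €0.55
Hot soup (large) €6.69: hot prepared food → 6.75% + 2.25% municipal = 9% → €0.60
Tax on hot prepared food = €0.55 + €0.60 = €1.15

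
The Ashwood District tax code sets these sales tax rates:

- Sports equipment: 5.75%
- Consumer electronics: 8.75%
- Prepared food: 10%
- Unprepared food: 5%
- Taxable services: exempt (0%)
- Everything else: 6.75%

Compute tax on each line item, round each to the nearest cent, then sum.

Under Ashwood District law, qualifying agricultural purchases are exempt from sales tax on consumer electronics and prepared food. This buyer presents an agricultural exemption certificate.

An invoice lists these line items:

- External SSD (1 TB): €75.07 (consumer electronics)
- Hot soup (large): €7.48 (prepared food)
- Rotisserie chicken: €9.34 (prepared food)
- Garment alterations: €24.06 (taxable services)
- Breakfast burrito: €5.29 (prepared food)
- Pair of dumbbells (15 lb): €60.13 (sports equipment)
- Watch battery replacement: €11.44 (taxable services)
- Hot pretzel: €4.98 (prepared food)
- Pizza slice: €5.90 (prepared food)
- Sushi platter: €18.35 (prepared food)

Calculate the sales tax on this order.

External SSD (1 TB) €75.07: consumer electronics, buyer-exempt → 0% → €0.00
Hot soup (large) €7.48: prepared food, buyer-exempt → 0% → €0.00
Rotisserie chicken €9.34: prepared food, buyer-exempt → 0% → €0.00
Garment alterations €24.06: taxable services → 0% → €0.00
Breakfast burrito €5.29: prepared food, buyer-exempt → 0% → €0.00
Pair of dumbbells (15 lb) €60.13: sports equipment → 5.75% → €3.46
Watch battery replacement €11.44: taxable services → 0% → €0.00
Hot pretzel €4.98: prepared food, buyer-exempt → 0% → €0.00
Pizza slice €5.90: prepared food, buyer-exempt → 0% → €0.00
Sushi platter €18.35: prepared food, buyer-exempt → 0% → €0.00
Total tax = €3.46

€3.46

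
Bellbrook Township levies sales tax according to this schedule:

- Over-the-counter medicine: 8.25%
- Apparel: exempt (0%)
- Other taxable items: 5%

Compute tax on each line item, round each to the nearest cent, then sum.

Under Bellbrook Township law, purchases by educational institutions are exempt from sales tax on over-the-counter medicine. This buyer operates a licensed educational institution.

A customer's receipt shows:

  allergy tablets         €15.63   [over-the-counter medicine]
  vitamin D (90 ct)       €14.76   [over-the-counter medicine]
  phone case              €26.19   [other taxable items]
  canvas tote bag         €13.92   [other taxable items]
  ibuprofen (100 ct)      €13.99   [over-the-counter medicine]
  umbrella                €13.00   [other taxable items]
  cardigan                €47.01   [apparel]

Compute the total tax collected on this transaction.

Allergy tablets €15.63: over-the-counter medicine, buyer-exempt → 0% → €0.00
Vitamin D (90 ct) €14.76: over-the-counter medicine, buyer-exempt → 0% → €0.00
Phone case €26.19: other taxable items → 5% → €1.31
Canvas tote bag €13.92: other taxable items → 5% → €0.70
Ibuprofen (100 ct) €13.99: over-the-counter medicine, buyer-exempt → 0% → €0.00
Umbrella €13.00: other taxable items → 5% → €0.65
Cardigan €47.01: apparel → 0% → €0.00
Total tax = €1.31 + €0.70 + €0.65 = €2.66

€2.66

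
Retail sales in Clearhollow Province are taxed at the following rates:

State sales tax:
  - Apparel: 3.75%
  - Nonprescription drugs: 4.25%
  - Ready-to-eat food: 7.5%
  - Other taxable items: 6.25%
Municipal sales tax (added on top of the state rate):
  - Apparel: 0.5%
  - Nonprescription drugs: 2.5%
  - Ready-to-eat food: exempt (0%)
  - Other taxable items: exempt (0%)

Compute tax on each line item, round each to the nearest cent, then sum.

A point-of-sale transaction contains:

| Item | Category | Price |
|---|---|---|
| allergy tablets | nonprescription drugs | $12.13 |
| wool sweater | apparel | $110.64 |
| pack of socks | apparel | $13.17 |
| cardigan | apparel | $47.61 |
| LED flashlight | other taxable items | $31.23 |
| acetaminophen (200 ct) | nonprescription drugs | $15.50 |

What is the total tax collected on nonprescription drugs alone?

Allergy tablets $12.13: nonprescription drugs → 4.25% + 2.5% municipal = 6.75% → $0.82
Acetaminophen (200 ct) $15.50: nonprescription drugs → 4.25% + 2.5% municipal = 6.75% → $1.05
Tax on nonprescription drugs = $0.82 + $1.05 = $1.87

$1.87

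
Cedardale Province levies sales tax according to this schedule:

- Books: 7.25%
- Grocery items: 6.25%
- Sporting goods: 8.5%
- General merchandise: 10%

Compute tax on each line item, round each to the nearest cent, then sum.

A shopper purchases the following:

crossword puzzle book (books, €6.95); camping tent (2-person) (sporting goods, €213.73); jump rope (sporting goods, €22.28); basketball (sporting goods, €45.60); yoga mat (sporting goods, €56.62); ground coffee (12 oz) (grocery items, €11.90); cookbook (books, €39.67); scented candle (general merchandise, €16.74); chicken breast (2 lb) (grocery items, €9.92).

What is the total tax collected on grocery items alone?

€1.36

Ground coffee (12 oz) €11.90: grocery items → 6.25% → €0.74
Chicken breast (2 lb) €9.92: grocery items → 6.25% → €0.62
Tax on grocery items = €0.74 + €0.62 = €1.36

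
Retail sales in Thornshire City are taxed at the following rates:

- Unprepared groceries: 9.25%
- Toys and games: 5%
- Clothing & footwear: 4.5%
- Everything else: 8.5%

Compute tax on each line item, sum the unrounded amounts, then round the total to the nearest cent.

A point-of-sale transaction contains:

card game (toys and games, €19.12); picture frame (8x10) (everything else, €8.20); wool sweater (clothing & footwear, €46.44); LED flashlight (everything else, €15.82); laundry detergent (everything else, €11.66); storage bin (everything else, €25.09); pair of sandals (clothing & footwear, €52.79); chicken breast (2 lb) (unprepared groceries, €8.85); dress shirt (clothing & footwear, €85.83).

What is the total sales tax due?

€15.27

Card game €19.12: toys and games → 5% → €0.956
Picture frame (8x10) €8.20: everything else → 8.5% → €0.697
Wool sweater €46.44: clothing & footwear → 4.5% → €2.0898
LED flashlight €15.82: everything else → 8.5% → €1.3447
Laundry detergent €11.66: everything else → 8.5% → €0.9911
Storage bin €25.09: everything else → 8.5% → €2.13265
Pair of sandals €52.79: clothing & footwear → 4.5% → €2.37555
Chicken breast (2 lb) €8.85: unprepared groceries → 9.25% → €0.818625
Dress shirt €85.83: clothing & footwear → 4.5% → €3.86235
Unrounded tax sum = €15.267775 → €15.27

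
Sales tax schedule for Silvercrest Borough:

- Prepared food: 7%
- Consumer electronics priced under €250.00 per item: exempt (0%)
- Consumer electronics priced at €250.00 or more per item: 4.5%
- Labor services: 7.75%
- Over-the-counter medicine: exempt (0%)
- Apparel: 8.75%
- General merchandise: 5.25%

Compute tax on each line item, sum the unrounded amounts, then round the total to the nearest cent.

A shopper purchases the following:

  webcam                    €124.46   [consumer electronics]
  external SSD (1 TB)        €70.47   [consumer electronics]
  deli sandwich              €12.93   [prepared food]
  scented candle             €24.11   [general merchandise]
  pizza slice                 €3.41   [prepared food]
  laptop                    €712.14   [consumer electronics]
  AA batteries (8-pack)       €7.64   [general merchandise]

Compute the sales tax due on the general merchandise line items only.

€1.67

Scented candle €24.11: general merchandise → 5.25% → €1.265775
AA batteries (8-pack) €7.64: general merchandise → 5.25% → €0.4011
Tax on general merchandise: unrounded sum = €1.666875 → €1.67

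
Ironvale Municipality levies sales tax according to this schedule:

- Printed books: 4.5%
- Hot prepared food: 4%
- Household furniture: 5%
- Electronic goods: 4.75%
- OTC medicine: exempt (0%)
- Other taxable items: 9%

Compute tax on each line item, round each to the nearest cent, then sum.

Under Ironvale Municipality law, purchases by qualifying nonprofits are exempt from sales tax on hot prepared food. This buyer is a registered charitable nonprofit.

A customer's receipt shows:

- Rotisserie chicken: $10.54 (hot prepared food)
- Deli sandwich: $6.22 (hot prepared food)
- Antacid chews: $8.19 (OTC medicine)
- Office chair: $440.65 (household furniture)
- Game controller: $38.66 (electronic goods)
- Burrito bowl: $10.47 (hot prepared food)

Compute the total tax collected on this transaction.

$23.87

Rotisserie chicken $10.54: hot prepared food, buyer-exempt → 0% → $0.00
Deli sandwich $6.22: hot prepared food, buyer-exempt → 0% → $0.00
Antacid chews $8.19: OTC medicine → 0% → $0.00
Office chair $440.65: household furniture → 5% → $22.03
Game controller $38.66: electronic goods → 4.75% → $1.84
Burrito bowl $10.47: hot prepared food, buyer-exempt → 0% → $0.00
Total tax = $22.03 + $1.84 = $23.87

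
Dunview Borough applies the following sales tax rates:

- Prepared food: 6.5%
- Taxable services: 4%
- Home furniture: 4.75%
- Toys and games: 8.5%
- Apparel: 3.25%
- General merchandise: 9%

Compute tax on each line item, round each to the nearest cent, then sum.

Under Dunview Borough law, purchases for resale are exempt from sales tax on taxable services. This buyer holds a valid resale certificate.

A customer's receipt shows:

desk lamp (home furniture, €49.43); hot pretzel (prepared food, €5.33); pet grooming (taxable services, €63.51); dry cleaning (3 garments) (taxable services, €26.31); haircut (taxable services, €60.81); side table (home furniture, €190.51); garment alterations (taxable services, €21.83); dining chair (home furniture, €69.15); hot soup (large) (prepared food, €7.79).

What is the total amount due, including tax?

€510.21

Desk lamp €49.43: home furniture → 4.75% → €2.35
Hot pretzel €5.33: prepared food → 6.5% → €0.35
Pet grooming €63.51: taxable services, buyer-exempt → 0% → €0.00
Dry cleaning (3 garments) €26.31: taxable services, buyer-exempt → 0% → €0.00
Haircut €60.81: taxable services, buyer-exempt → 0% → €0.00
Side table €190.51: home furniture → 4.75% → €9.05
Garment alterations €21.83: taxable services, buyer-exempt → 0% → €0.00
Dining chair €69.15: home furniture → 4.75% → €3.28
Hot soup (large) €7.79: prepared food → 6.5% → €0.51
Subtotal = €494.67; tax = €15.54; total due = €510.21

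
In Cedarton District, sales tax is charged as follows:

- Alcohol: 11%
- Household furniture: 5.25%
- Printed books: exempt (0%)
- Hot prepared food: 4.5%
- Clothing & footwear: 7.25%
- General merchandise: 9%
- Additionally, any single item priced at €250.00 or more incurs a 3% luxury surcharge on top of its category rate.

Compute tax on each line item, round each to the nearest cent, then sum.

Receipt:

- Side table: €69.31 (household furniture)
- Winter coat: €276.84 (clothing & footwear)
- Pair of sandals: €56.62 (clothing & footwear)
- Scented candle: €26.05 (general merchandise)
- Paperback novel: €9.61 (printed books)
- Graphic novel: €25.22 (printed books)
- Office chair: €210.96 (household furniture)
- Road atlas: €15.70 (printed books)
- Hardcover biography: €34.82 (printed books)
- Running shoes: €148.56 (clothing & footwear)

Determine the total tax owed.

Side table €69.31: household furniture → 5.25% → €3.64
Winter coat €276.84: clothing & footwear → 7.25% + 3% surcharge = 10.25% → €28.38
Pair of sandals €56.62: clothing & footwear → 7.25% → €4.10
Scented candle €26.05: general merchandise → 9% → €2.34
Paperback novel €9.61: printed books → 0% → €0.00
Graphic novel €25.22: printed books → 0% → €0.00
Office chair €210.96: household furniture → 5.25% → €11.08
Road atlas €15.70: printed books → 0% → €0.00
Hardcover biography €34.82: printed books → 0% → €0.00
Running shoes €148.56: clothing & footwear → 7.25% → €10.77
Total tax = €3.64 + €28.38 + €4.10 + €2.34 + €11.08 + €10.77 = €60.31

€60.31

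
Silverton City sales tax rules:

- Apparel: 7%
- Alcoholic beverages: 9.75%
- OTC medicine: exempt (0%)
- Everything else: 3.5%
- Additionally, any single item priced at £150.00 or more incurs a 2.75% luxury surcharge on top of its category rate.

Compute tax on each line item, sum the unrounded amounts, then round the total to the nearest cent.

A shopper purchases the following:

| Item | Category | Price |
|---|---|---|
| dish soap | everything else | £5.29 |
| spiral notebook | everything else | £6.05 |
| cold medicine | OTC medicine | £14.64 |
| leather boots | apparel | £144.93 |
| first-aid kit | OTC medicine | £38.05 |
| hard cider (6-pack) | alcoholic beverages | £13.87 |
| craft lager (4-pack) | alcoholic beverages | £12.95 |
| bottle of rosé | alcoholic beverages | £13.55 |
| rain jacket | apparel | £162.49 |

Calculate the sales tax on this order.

£30.32

Dish soap £5.29: everything else → 3.5% → £0.18515
Spiral notebook £6.05: everything else → 3.5% → £0.21175
Cold medicine £14.64: OTC medicine → 0% → £0.00
Leather boots £144.93: apparel → 7% → £10.1451
First-aid kit £38.05: OTC medicine → 0% → £0.00
Hard cider (6-pack) £13.87: alcoholic beverages → 9.75% → £1.352325
Craft lager (4-pack) £12.95: alcoholic beverages → 9.75% → £1.262625
Bottle of rosé £13.55: alcoholic beverages → 9.75% → £1.321125
Rain jacket £162.49: apparel → 7% + 2.75% surcharge = 9.75% → £15.842775
Unrounded tax sum = £30.32085 → £30.32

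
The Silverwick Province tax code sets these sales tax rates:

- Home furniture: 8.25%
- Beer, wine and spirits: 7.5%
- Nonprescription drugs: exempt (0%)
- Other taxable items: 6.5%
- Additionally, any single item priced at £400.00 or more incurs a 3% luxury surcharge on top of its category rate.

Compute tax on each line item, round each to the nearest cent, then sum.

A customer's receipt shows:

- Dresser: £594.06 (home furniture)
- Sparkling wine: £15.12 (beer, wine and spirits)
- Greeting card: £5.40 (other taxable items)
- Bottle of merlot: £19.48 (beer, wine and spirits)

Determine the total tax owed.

£69.77

Dresser £594.06: home furniture → 8.25% + 3% surcharge = 11.25% → £66.83
Sparkling wine £15.12: beer, wine and spirits → 7.5% → £1.13
Greeting card £5.40: other taxable items → 6.5% → £0.35
Bottle of merlot £19.48: beer, wine and spirits → 7.5% → £1.46
Total tax = £66.83 + £1.13 + £0.35 + £1.46 = £69.77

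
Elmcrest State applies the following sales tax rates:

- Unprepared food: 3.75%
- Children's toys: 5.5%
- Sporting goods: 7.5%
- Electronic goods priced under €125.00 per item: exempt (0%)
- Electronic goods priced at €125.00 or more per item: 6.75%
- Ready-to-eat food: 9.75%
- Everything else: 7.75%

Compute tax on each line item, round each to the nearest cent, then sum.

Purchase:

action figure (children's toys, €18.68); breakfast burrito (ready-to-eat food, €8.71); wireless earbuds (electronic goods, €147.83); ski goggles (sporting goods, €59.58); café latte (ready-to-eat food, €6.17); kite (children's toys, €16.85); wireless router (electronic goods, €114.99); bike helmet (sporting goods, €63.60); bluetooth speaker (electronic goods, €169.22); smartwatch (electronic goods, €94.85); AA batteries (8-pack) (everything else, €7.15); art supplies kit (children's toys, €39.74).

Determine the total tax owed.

€36.79

Action figure €18.68: children's toys → 5.5% → €1.03
Breakfast burrito €8.71: ready-to-eat food → 9.75% → €0.85
Wireless earbuds €147.83: electronic goods, €125.00 or more → 6.75% → €9.98
Ski goggles €59.58: sporting goods → 7.5% → €4.47
Café latte €6.17: ready-to-eat food → 9.75% → €0.60
Kite €16.85: children's toys → 5.5% → €0.93
Wireless router €114.99: electronic goods, under €125.00 → 0% → €0.00
Bike helmet €63.60: sporting goods → 7.5% → €4.77
Bluetooth speaker €169.22: electronic goods, €125.00 or more → 6.75% → €11.42
Smartwatch €94.85: electronic goods, under €125.00 → 0% → €0.00
AA batteries (8-pack) €7.15: everything else → 7.75% → €0.55
Art supplies kit €39.74: children's toys → 5.5% → €2.19
Total tax = €1.03 + €0.85 + €9.98 + €4.47 + €0.60 + €0.93 + €4.77 + €11.42 + €0.55 + €2.19 = €36.79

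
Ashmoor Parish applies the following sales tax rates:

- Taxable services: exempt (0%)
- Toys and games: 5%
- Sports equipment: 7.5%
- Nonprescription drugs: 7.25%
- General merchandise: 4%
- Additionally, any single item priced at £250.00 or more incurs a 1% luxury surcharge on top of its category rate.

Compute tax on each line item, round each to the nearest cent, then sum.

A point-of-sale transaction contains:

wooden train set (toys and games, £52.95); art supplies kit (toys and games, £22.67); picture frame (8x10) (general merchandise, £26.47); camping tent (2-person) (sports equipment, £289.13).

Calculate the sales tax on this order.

Wooden train set £52.95: toys and games → 5% → £2.65
Art supplies kit £22.67: toys and games → 5% → £1.13
Picture frame (8x10) £26.47: general merchandise → 4% → £1.06
Camping tent (2-person) £289.13: sports equipment → 7.5% + 1% surcharge = 8.5% → £24.58
Total tax = £2.65 + £1.13 + £1.06 + £24.58 = £29.42

£29.42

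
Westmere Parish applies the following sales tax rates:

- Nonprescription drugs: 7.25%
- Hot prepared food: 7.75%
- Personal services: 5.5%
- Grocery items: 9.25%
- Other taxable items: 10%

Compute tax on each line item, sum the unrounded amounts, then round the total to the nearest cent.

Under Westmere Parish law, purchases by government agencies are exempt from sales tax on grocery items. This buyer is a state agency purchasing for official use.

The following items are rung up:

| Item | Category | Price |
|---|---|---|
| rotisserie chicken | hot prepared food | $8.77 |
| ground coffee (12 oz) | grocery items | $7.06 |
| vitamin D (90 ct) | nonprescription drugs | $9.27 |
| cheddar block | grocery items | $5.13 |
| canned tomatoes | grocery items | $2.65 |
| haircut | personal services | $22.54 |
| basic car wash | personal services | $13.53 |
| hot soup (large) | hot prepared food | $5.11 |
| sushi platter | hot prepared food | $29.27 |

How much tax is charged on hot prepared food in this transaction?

$3.34

Rotisserie chicken $8.77: hot prepared food → 7.75% → $0.679675
Hot soup (large) $5.11: hot prepared food → 7.75% → $0.396025
Sushi platter $29.27: hot prepared food → 7.75% → $2.268425
Tax on hot prepared food: unrounded sum = $3.344125 → $3.34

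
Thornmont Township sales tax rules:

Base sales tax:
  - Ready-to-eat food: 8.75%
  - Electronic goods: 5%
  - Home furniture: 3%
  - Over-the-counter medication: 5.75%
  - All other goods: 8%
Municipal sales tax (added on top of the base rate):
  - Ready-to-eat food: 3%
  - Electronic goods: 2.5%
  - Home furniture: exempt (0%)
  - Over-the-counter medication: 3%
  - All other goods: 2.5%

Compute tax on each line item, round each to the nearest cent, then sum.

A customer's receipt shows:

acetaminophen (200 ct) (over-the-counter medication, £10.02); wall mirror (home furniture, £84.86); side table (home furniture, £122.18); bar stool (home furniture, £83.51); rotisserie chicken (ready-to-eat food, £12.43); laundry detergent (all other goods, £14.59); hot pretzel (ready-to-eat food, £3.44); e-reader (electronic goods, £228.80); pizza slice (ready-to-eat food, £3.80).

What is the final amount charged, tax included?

£594.24

Acetaminophen (200 ct) £10.02: over-the-counter medication → 5.75% + 3% municipal = 8.75% → £0.88
Wall mirror £84.86: home furniture → 3% + 0% municipal = 3% → £2.55
Side table £122.18: home furniture → 3% + 0% municipal = 3% → £3.67
Bar stool £83.51: home furniture → 3% + 0% municipal = 3% → £2.51
Rotisserie chicken £12.43: ready-to-eat food → 8.75% + 3% municipal = 11.75% → £1.46
Laundry detergent £14.59: all other goods → 8% + 2.5% municipal = 10.5% → £1.53
Hot pretzel £3.44: ready-to-eat food → 8.75% + 3% municipal = 11.75% → £0.40
E-reader £228.80: electronic goods → 5% + 2.5% municipal = 7.5% → £17.16
Pizza slice £3.80: ready-to-eat food → 8.75% + 3% municipal = 11.75% → £0.45
Subtotal = £563.63; tax = £30.61; total due = £594.24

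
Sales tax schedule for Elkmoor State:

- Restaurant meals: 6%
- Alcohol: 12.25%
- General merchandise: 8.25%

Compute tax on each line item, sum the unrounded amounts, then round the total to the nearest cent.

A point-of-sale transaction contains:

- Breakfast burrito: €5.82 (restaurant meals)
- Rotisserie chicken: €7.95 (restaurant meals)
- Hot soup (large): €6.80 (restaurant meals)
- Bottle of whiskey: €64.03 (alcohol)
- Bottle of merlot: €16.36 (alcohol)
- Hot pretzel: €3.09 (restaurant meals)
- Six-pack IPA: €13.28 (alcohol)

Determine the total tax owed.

€12.89

Breakfast burrito €5.82: restaurant meals → 6% → €0.3492
Rotisserie chicken €7.95: restaurant meals → 6% → €0.477
Hot soup (large) €6.80: restaurant meals → 6% → €0.408
Bottle of whiskey €64.03: alcohol → 12.25% → €7.843675
Bottle of merlot €16.36: alcohol → 12.25% → €2.0041
Hot pretzel €3.09: restaurant meals → 6% → €0.1854
Six-pack IPA €13.28: alcohol → 12.25% → €1.6268
Unrounded tax sum = €12.894175 → €12.89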